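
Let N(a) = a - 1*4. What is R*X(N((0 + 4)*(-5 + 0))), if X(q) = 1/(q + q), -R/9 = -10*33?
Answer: -495/8 ≈ -61.875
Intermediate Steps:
R = 2970 (R = -(-90)*33 = -9*(-330) = 2970)
N(a) = -4 + a (N(a) = a - 4 = -4 + a)
X(q) = 1/(2*q)
R*X(N((0 + 4)*(-5 + 0))) = 2970*(1/(2*(-4 + (0 + 4)*(-5 + 0)))) = 2970*(1/(2*(-4 + 4*(-5)))) = 2970*(1/(2*(-4 - 20))) = 2970*((½)/(-24)) = 2970*((½)*(-1/24)) = 2970*(-1/48) = -495/8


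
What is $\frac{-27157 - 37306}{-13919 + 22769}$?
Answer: $- \frac{64463}{8850} \approx -7.284$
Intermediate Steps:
$\frac{-27157 - 37306}{-13919 + 22769} = - \frac{64463}{8850}$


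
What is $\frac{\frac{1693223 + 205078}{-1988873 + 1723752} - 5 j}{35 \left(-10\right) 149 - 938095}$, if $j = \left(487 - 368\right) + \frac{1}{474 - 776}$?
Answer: $\frac{48211553787}{79285492882790} \approx 0.00060808$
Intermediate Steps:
$j = \frac{35937}{302}$ ($j = 119 + \frac{1}{-302} = 119 - \frac{1}{302} = \frac{35937}{302} \approx 119.0$)
$\frac{\frac{1693223 + 205078}{-1988873 + 1723752} - 5 j}{35 \left(-10\right) 149 - 938095} = \frac{\frac{1693223 + 205078}{-1988873 + 1723752} - \frac{179685}{302}}{35 \left(-10\right) 149 - 938095} = \frac{\frac{1898301}{-265121} - \frac{179685}{302}}{\left(-350\right) 149 - 938095} = \frac{1898301 \left(- \frac{1}{265121}\right) - \frac{179685}{302}}{-52150 - 938095} = \frac{- \frac{1898301}{265121} - \frac{179685}{302}}{-990245} = \left(- \frac{48211553787}{80066542}\right) \left(- \frac{1}{990245}\right) = \frac{48211553787}{79285492882790}$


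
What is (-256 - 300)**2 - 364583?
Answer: -55447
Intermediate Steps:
(-256 - 300)**2 - 364583 = (-556)**2 - 364583 = 309136 - 364583 = -55447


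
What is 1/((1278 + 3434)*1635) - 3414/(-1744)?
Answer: 7540673/3852060 ≈ 1.9576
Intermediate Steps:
1/((1278 + 3434)*1635) - 3414/(-1744) = (1/1635)/4712 - 3414*(-1/1744) = (1/4712)*(1/1635) + 1707/872 = 1/7704120 + 1707/872 = 7540673/3852060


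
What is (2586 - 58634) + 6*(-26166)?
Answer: -213044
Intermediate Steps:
(2586 - 58634) + 6*(-26166) = -56048 - 156996 = -213044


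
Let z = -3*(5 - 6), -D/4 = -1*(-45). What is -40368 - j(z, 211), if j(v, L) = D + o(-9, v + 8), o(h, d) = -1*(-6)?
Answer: -40194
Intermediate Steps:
o(h, d) = 6
D = -180 (D = -(-4)*(-45) = -4*45 = -180)
z = 3 (z = -3*(-1) = 3)
j(v, L) = -174 (j(v, L) = -180 + 6 = -174)
-40368 - j(z, 211) = -40368 - 1*(-174) = -40368 + 174 = -40194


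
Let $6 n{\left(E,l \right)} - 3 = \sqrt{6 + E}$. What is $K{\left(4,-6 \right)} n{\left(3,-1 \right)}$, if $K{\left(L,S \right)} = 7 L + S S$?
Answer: $64$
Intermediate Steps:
$K{\left(L,S \right)} = S^{2} + 7 L$ ($K{\left(L,S \right)} = 7 L + S^{2} = S^{2} + 7 L$)
$n{\left(E,l \right)} = \frac{1}{2} + \frac{\sqrt{6 + E}}{6}$
$K{\left(4,-6 \right)} n{\left(3,-1 \right)} = \left(\left(-6\right)^{2} + 7 \cdot 4\right) \left(\frac{1}{2} + \frac{\sqrt{6 + 3}}{6}\right) = \left(36 + 28\right) \left(\frac{1}{2} + \frac{\sqrt{9}}{6}\right) = 64 \left(\frac{1}{2} + \frac{1}{6} \cdot 3\right) = 64 \left(\frac{1}{2} + \frac{1}{2}\right) = 64 \cdot 1 = 64$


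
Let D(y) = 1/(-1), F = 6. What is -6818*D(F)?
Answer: 6818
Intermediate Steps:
D(y) = -1
-6818*D(F) = -6818*(-1) = 6818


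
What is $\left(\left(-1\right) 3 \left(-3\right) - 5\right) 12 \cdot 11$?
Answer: $528$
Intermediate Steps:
$\left(\left(-1\right) 3 \left(-3\right) - 5\right) 12 \cdot 11 = \left(\left(-3\right) \left(-3\right) - 5\right) 12 \cdot 11 = \left(9 - 5\right) 12 \cdot 11 = 4 \cdot 12 \cdot 11 = 48 \cdot 11 = 528$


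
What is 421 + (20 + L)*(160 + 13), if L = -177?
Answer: -26740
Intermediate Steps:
421 + (20 + L)*(160 + 13) = 421 + (20 - 177)*(160 + 13) = 421 - 157*173 = 421 - 27161 = -26740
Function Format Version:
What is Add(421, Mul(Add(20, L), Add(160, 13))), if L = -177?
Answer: -26740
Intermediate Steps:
Add(421, Mul(Add(20, L), Add(160, 13))) = Add(421, Mul(Add(20, -177), Add(160, 13))) = Add(421, Mul(-157, 173)) = Add(421, -27161) = -26740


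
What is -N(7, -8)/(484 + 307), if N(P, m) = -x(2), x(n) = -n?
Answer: -2/791 ≈ -0.0025284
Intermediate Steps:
N(P, m) = 2 (N(P, m) = -(-1)*2 = -1*(-2) = 2)
-N(7, -8)/(484 + 307) = -2/(484 + 307) = -2/791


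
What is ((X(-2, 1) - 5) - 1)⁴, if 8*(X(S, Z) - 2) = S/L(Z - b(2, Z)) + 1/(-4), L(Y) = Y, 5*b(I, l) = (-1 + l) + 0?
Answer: 352275361/1048576 ≈ 335.96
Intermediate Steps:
b(I, l) = -⅕ + l/5 (b(I, l) = ((-1 + l) + 0)/5 = (-1 + l)/5 = -⅕ + l/5)
X(S, Z) = 63/32 + S/(8*(⅕ + 4*Z/5)) (X(S, Z) = 2 + (S/(Z - (-⅕ + Z/5)) + 1/(-4))/8 = 2 + (S/(Z + (⅕ - Z/5)) + 1*(-¼))/8 = 2 + (S/(⅕ + 4*Z/5) - ¼)/8 = 2 + (-¼ + S/(⅕ + 4*Z/5))/8 = 2 + (-1/32 + S/(8*(⅕ + 4*Z/5))) = 63/32 + S/(8*(⅕ + 4*Z/5)))
((X(-2, 1) - 5) - 1)⁴ = (((63 + 20*(-2) + 252*1)/(32*(1 + 4*1)) - 5) - 1)⁴ = (((63 - 40 + 252)/(32*(1 + 4)) - 5) - 1)⁴ = (((1/32)*275/5 - 5) - 1)⁴ = (((1/32)*(⅕)*275 - 5) - 1)⁴ = ((55/32 - 5) - 1)⁴ = (-105/32 - 1)⁴ = (-137/32)⁴ = 352275361/1048576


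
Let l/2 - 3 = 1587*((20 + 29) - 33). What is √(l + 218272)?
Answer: √269062 ≈ 518.71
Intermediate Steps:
l = 50790 (l = 6 + 2*(1587*((20 + 29) - 33)) = 6 + 2*(1587*(49 - 33)) = 6 + 2*(1587*16) = 6 + 2*25392 = 6 + 50784 = 50790)
√(l + 218272) = √(50790 + 218272) = √269062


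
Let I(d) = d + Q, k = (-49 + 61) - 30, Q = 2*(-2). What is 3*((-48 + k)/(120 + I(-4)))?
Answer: -99/56 ≈ -1.7679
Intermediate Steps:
Q = -4
k = -18 (k = 12 - 30 = -18)
I(d) = -4 + d (I(d) = d - 4 = -4 + d)
3*((-48 + k)/(120 + I(-4))) = 3*((-48 - 18)/(120 + (-4 - 4))) = 3*(-66/(120 - 8)) = 3*(-66/112) = 3*(-66*1/112) = 3*(-33/56) = -99/56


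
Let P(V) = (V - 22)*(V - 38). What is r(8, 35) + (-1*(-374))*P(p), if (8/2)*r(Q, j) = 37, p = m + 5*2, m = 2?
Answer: 388997/4 ≈ 97249.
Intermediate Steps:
p = 12 (p = 2 + 5*2 = 2 + 10 = 12)
r(Q, j) = 37/4 (r(Q, j) = (1/4)*37 = 37/4)
P(V) = (-38 + V)*(-22 + V) (P(V) = (-22 + V)*(-38 + V) = (-38 + V)*(-22 + V))
r(8, 35) + (-1*(-374))*P(p) = 37/4 + (-1*(-374))*(836 + 12**2 - 60*12) = 37/4 + 374*(836 + 144 - 720) = 37/4 + 374*260 = 37/4 + 97240 = 388997/4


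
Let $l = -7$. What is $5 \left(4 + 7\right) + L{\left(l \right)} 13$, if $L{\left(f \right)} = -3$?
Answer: $16$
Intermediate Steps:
$5 \left(4 + 7\right) + L{\left(l \right)} 13 = 5 \left(4 + 7\right) - 39 = 5 \cdot 11 - 39 = 55 - 39 = 16$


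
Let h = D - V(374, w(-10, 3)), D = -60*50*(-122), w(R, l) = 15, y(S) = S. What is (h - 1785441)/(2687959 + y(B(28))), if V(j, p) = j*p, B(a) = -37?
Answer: -158339/298658 ≈ -0.53017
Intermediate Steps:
D = 366000 (D = -3000*(-122) = 366000)
h = 360390 (h = 366000 - 374*15 = 366000 - 1*5610 = 366000 - 5610 = 360390)
(h - 1785441)/(2687959 + y(B(28))) = (360390 - 1785441)/(2687959 - 37) = -1425051/2687922 = -1425051*1/2687922 = -158339/298658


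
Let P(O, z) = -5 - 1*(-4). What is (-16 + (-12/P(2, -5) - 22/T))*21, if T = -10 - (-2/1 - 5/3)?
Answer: -210/19 ≈ -11.053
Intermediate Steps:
T = -19/3 (T = -10 - (-2*1 - 5*⅓) = -10 - (-2 - 5/3) = -10 - 1*(-11/3) = -10 + 11/3 = -19/3 ≈ -6.3333)
P(O, z) = -1 (P(O, z) = -5 + 4 = -1)
(-16 + (-12/P(2, -5) - 22/T))*21 = (-16 + (-12/(-1) - 22/(-19/3)))*21 = (-16 + (-12*(-1) - 22*(-3/19)))*21 = (-16 + (12 + 66/19))*21 = (-16 + 294/19)*21 = -10/19*21 = -210/19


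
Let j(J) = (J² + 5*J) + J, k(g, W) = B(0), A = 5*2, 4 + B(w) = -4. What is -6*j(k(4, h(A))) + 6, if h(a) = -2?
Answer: -90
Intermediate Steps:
B(w) = -8 (B(w) = -4 - 4 = -8)
A = 10
k(g, W) = -8
j(J) = J² + 6*J
-6*j(k(4, h(A))) + 6 = -(-48)*(6 - 8) + 6 = -(-48)*(-2) + 6 = -6*16 + 6 = -96 + 6 = -90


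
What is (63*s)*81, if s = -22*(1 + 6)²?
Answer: -5501034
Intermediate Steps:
s = -1078 (s = -22*7² = -22*49 = -1078)
(63*s)*81 = (63*(-1078))*81 = -67914*81 = -5501034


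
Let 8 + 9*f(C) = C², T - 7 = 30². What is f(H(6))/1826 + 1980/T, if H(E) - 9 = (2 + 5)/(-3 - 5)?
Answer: 2085884171/953960832 ≈ 2.1866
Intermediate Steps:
H(E) = 65/8 (H(E) = 9 + (2 + 5)/(-3 - 5) = 9 + 7/(-8) = 9 + 7*(-⅛) = 9 - 7/8 = 65/8)
T = 907 (T = 7 + 30² = 7 + 900 = 907)
f(C) = -8/9 + C²/9
f(H(6))/1826 + 1980/T = (-8/9 + (65/8)²/9)/1826 + 1980/907 = (-8/9 + (⅑)*(4225/64))*(1/1826) + 1980*(1/907) = (-8/9 + 4225/576)*(1/1826) + 1980/907 = (3713/576)*(1/1826) + 1980/907 = 3713/1051776 + 1980/907 = 2085884171/953960832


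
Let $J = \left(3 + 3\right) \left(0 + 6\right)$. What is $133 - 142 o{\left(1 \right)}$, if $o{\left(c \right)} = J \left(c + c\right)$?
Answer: $-10091$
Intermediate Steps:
$J = 36$ ($J = 6 \cdot 6 = 36$)
$o{\left(c \right)} = 72 c$ ($o{\left(c \right)} = 36 \left(c + c\right) = 36 \cdot 2 c = 72 c$)
$133 - 142 o{\left(1 \right)} = 133 - 142 \cdot 72 \cdot 1 = 133 - 10224 = -10091$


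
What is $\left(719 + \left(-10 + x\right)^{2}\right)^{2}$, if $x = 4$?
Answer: $570025$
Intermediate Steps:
$\left(719 + \left(-10 + x\right)^{2}\right)^{2} = \left(719 + \left(-10 + 4\right)^{2}\right)^{2} = \left(719 + \left(-6\right)^{2}\right)^{2} = \left(719 + 36\right)^{2} = 755^{2} = 570025$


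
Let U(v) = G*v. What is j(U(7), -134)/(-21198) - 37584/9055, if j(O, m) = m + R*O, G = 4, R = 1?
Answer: -397872901/95973945 ≈ -4.1456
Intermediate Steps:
U(v) = 4*v
j(O, m) = O + m (j(O, m) = m + 1*O = m + O = O + m)
j(U(7), -134)/(-21198) - 37584/9055 = (4*7 - 134)/(-21198) - 37584/9055 = (28 - 134)*(-1/21198) - 37584*1/9055 = -106*(-1/21198) - 37584/9055 = 53/10599 - 37584/9055 = -397872901/95973945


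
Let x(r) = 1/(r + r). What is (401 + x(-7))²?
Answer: 31505769/196 ≈ 1.6074e+5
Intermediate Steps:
x(r) = 1/(2*r)
(401 + x(-7))² = (401 + (½)/(-7))² = (401 + (½)*(-⅐))² = (401 - 1/14)² = (5613/14)² = 31505769/196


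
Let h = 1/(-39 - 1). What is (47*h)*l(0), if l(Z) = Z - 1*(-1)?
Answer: -47/40 ≈ -1.1750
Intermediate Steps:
l(Z) = 1 + Z (l(Z) = Z + 1 = 1 + Z)
h = -1/40 (h = 1/(-40) = -1/40 ≈ -0.025000)
(47*h)*l(0) = (47*(-1/40))*(1 + 0) = -47/40*1 = -47/40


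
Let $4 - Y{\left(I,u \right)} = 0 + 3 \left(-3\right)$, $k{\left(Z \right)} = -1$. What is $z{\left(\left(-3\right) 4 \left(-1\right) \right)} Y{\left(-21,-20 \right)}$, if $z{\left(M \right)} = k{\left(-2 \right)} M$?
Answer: $-156$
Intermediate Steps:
$z{\left(M \right)} = - M$
$Y{\left(I,u \right)} = 13$ ($Y{\left(I,u \right)} = 4 - \left(0 + 3 \left(-3\right)\right) = 4 - \left(0 - 9\right) = 4 - -9 = 4 + 9 = 13$)
$z{\left(\left(-3\right) 4 \left(-1\right) \right)} Y{\left(-21,-20 \right)} = - \left(-3\right) 4 \left(-1\right) 13 = - \left(-12\right) \left(-1\right) 13 = \left(-1\right) 12 \cdot 13 = \left(-12\right) 13 = -156$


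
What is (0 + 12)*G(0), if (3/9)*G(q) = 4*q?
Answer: 0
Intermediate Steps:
G(q) = 12*q (G(q) = 3*(4*q) = 12*q)
(0 + 12)*G(0) = (0 + 12)*(12*0) = 12*0 = 0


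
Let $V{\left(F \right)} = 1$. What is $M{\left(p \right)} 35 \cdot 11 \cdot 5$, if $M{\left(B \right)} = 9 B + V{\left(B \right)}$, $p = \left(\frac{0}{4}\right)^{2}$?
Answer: $1925$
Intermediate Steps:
$p = 0$ ($p = \left(0 \cdot \frac{1}{4}\right)^{2} = 0^{2} = 0$)
$M{\left(B \right)} = 1 + 9 B$ ($M{\left(B \right)} = 9 B + 1 = 1 + 9 B$)
$M{\left(p \right)} 35 \cdot 11 \cdot 5 = \left(1 + 9 \cdot 0\right) 35 \cdot 11 \cdot 5 = \left(1 + 0\right) 35 \cdot 55 = 1 \cdot 35 \cdot 55 = 35 \cdot 55 = 1925$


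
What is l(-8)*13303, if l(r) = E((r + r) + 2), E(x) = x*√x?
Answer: -186242*I*√14 ≈ -6.9685e+5*I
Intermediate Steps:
E(x) = x^(3/2)
l(r) = (2 + 2*r)^(3/2) (l(r) = ((r + r) + 2)^(3/2) = (2*r + 2)^(3/2) = (2 + 2*r)^(3/2))
l(-8)*13303 = (2 + 2*(-8))^(3/2)*13303 = (2 - 16)^(3/2)*13303 = (-14)^(3/2)*13303 = -14*I*√14*13303 = -186242*I*√14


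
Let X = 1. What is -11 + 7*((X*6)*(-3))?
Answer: -137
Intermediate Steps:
-11 + 7*((X*6)*(-3)) = -11 + 7*((1*6)*(-3)) = -11 + 7*(6*(-3)) = -11 + 7*(-18) = -11 - 126 = -137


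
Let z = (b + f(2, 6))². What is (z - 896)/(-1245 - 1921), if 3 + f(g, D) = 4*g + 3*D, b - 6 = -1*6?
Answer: 367/3166 ≈ 0.11592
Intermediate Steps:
b = 0 (b = 6 - 1*6 = 6 - 6 = 0)
f(g, D) = -3 + 3*D + 4*g (f(g, D) = -3 + (4*g + 3*D) = -3 + (3*D + 4*g) = -3 + 3*D + 4*g)
z = 529 (z = (0 + (-3 + 3*6 + 4*2))² = (0 + (-3 + 18 + 8))² = (0 + 23)² = 23² = 529)
(z - 896)/(-1245 - 1921) = (529 - 896)/(-1245 - 1921) = -367/(-3166) = -367*(-1/3166) = 367/3166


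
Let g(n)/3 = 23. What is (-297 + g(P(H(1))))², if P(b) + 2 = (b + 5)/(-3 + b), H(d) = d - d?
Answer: 51984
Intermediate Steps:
H(d) = 0
P(b) = -2 + (5 + b)/(-3 + b) (P(b) = -2 + (b + 5)/(-3 + b) = -2 + (5 + b)/(-3 + b))
g(n) = 69 (g(n) = 3*23 = 69)
(-297 + g(P(H(1))))² = (-297 + 69)² = (-228)² = 51984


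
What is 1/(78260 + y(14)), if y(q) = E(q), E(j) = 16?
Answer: 1/78276 ≈ 1.2775e-5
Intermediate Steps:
y(q) = 16
1/(78260 + y(14)) = 1/(78260 + 16) = 1/78276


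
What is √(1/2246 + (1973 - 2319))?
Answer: I*√1745400290/2246 ≈ 18.601*I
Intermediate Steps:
√(1/2246 + (1973 - 2319)) = √(1/2246 - 346) = √(-777115/2246) = I*√1745400290/2246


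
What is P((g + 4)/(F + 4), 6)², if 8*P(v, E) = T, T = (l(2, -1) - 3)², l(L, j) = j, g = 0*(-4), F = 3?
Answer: 4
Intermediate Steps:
g = 0
T = 16 (T = (-1 - 3)² = (-4)² = 16)
P(v, E) = 2 (P(v, E) = (⅛)*16 = 2)
P((g + 4)/(F + 4), 6)² = 2² = 4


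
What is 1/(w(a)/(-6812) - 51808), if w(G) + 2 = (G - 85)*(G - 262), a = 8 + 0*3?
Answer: -1703/88233913 ≈ -1.9301e-5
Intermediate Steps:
a = 8 (a = 8 + 0 = 8)
w(G) = -2 + (-262 + G)*(-85 + G) (w(G) = -2 + (G - 85)*(G - 262) = -2 + (-85 + G)*(-262 + G) = -2 + (-262 + G)*(-85 + G))
1/(w(a)/(-6812) - 51808) = 1/((22268 + 8² - 347*8)/(-6812) - 51808) = 1/((22268 + 64 - 2776)*(-1/6812) - 51808) = 1/(19556*(-1/6812) - 51808) = 1/(-4889/1703 - 51808) = 1/(-88233913/1703) = -1703/88233913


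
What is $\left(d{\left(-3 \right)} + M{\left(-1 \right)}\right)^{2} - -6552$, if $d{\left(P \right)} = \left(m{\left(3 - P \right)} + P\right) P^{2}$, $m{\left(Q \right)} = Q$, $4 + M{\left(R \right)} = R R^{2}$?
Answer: $7036$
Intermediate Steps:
$M{\left(R \right)} = -4 + R^{3}$ ($M{\left(R \right)} = -4 + R R^{2} = -4 + R^{3}$)
$d{\left(P \right)} = 3 P^{2}$ ($d{\left(P \right)} = \left(\left(3 - P\right) + P\right) P^{2} = 3 P^{2}$)
$\left(d{\left(-3 \right)} + M{\left(-1 \right)}\right)^{2} - -6552 = \left(3 \left(-3\right)^{2} - \left(4 - \left(-1\right)^{3}\right)\right)^{2} - -6552 = \left(3 \cdot 9 - 5\right)^{2} + 6552 = \left(27 - 5\right)^{2} + 6552 = 22^{2} + 6552 = 484 + 6552 = 7036$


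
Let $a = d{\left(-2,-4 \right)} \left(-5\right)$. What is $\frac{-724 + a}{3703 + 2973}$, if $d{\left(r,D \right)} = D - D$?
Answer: $- \frac{181}{1669} \approx -0.10845$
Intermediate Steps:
$d{\left(r,D \right)} = 0$
$a = 0$ ($a = 0 \left(-5\right) = 0$)
$\frac{-724 + a}{3703 + 2973} = \frac{-724 + 0}{3703 + 2973} = - \frac{724}{6676} = \left(-724\right) \frac{1}{6676} = - \frac{181}{1669}$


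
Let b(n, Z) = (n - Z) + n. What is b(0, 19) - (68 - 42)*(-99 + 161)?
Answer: -1631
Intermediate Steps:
b(n, Z) = -Z + 2*n
b(0, 19) - (68 - 42)*(-99 + 161) = (-1*19 + 2*0) - (68 - 42)*(-99 + 161) = (-19 + 0) - 26*62 = -19 - 1*1612 = -19 - 1612 = -1631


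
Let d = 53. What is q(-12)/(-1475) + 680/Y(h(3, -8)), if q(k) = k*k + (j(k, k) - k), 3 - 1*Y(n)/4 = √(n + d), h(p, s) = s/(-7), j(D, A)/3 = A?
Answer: -530367/46610 - 85*√2653/158 ≈ -39.088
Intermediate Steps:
j(D, A) = 3*A
h(p, s) = -s/7 (h(p, s) = s*(-⅐) = -s/7)
Y(n) = 12 - 4*√(53 + n) (Y(n) = 12 - 4*√(n + 53) = 12 - 4*√(53 + n))
q(k) = k² + 2*k (q(k) = k*k + (3*k - k) = k² + 2*k)
q(-12)/(-1475) + 680/Y(h(3, -8)) = -12*(2 - 12)/(-1475) + 680/(12 - 4*√(53 - ⅐*(-8))) = -12*(-10)*(-1/1475) + 680/(12 - 4*√(53 + 8/7)) = 120*(-1/1475) + 680/(12 - 4*√2653/7) = -24/295 + 680/(12 - 4*√2653/7)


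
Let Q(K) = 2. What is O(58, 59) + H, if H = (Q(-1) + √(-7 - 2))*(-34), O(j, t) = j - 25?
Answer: -35 - 102*I ≈ -35.0 - 102.0*I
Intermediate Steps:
O(j, t) = -25 + j
H = -68 - 102*I (H = (2 + √(-7 - 2))*(-34) = (2 + √(-9))*(-34) = (2 + 3*I)*(-34) = -68 - 102*I ≈ -68.0 - 102.0*I)
O(58, 59) + H = (-25 + 58) + (-68 - 102*I) = 33 + (-68 - 102*I) = -35 - 102*I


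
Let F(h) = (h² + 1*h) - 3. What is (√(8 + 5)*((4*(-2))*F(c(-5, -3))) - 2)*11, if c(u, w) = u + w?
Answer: -22 - 4664*√13 ≈ -16838.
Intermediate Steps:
F(h) = -3 + h + h² (F(h) = (h² + h) - 3 = (h + h²) - 3 = -3 + h + h²)
(√(8 + 5)*((4*(-2))*F(c(-5, -3))) - 2)*11 = (√(8 + 5)*((4*(-2))*(-3 + (-5 - 3) + (-5 - 3)²)) - 2)*11 = (√13*(-8*(-3 - 8 + (-8)²)) - 2)*11 = (√13*(-8*(-3 - 8 + 64)) - 2)*11 = (√13*(-8*53) - 2)*11 = (√13*(-424) - 2)*11 = (-424*√13 - 2)*11 = (-2 - 424*√13)*11 = -22 - 4664*√13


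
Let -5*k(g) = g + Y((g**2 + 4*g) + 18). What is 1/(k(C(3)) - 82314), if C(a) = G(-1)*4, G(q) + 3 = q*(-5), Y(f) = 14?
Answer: -5/411592 ≈ -1.2148e-5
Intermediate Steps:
G(q) = -3 - 5*q (G(q) = -3 + q*(-5) = -3 - 5*q)
C(a) = 8 (C(a) = (-3 - 5*(-1))*4 = (-3 + 5)*4 = 2*4 = 8)
k(g) = -14/5 - g/5 (k(g) = -(g + 14)/5 = -(14 + g)/5 = -14/5 - g/5)
1/(k(C(3)) - 82314) = 1/((-14/5 - 1/5*8) - 82314) = 1/((-14/5 - 8/5) - 82314) = 1/(-22/5 - 82314) = 1/(-411592/5) = -5/411592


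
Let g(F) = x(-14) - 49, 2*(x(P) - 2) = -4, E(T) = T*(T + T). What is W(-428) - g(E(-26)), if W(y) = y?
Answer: -379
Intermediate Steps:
E(T) = 2*T**2 (E(T) = T*(2*T) = 2*T**2)
x(P) = 0 (x(P) = 2 + (1/2)*(-4) = 2 - 2 = 0)
g(F) = -49 (g(F) = 0 - 49 = -49)
W(-428) - g(E(-26)) = -428 - 1*(-49) = -428 + 49 = -379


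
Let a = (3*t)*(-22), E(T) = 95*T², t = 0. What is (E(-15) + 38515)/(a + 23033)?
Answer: 59890/23033 ≈ 2.6002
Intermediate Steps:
a = 0 (a = (3*0)*(-22) = 0*(-22) = 0)
(E(-15) + 38515)/(a + 23033) = (95*(-15)² + 38515)/(0 + 23033) = (95*225 + 38515)/23033 = (21375 + 38515)*(1/23033) = 59890*(1/23033) = 59890/23033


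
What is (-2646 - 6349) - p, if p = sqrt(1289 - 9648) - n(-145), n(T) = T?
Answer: -9140 - I*sqrt(8359) ≈ -9140.0 - 91.428*I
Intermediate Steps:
p = 145 + I*sqrt(8359) (p = sqrt(1289 - 9648) - 1*(-145) = sqrt(-8359) + 145 = I*sqrt(8359) + 145 = 145 + I*sqrt(8359) ≈ 145.0 + 91.428*I)
(-2646 - 6349) - p = (-2646 - 6349) - (145 + I*sqrt(8359)) = -8995 + (-145 - I*sqrt(8359)) = -9140 - I*sqrt(8359)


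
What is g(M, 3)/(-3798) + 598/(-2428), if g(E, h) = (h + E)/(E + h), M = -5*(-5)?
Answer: -284204/1152693 ≈ -0.24656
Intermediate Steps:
M = 25
g(E, h) = 1 (g(E, h) = (E + h)/(E + h) = 1)
g(M, 3)/(-3798) + 598/(-2428) = 1/(-3798) + 598/(-2428) = 1*(-1/3798) + 598*(-1/2428) = -1/3798 - 299/1214 = -284204/1152693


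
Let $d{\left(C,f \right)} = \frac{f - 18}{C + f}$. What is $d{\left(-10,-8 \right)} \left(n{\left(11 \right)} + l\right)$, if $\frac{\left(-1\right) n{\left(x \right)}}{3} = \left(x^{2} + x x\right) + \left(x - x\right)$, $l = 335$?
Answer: $- \frac{5083}{9} \approx -564.78$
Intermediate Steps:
$d{\left(C,f \right)} = \frac{-18 + f}{C + f}$
$n{\left(x \right)} = - 6 x^{2}$ ($n{\left(x \right)} = - 3 \left(\left(x^{2} + x x\right) + \left(x - x\right)\right) = - 3 \left(\left(x^{2} + x^{2}\right) + 0\right) = - 3 \left(2 x^{2} + 0\right) = - 3 \cdot 2 x^{2} = - 6 x^{2}$)
$d{\left(-10,-8 \right)} \left(n{\left(11 \right)} + l\right) = \frac{-18 - 8}{-10 - 8} \left(- 6 \cdot 11^{2} + 335\right) = \frac{1}{-18} \left(-26\right) \left(\left(-6\right) 121 + 335\right) = \left(- \frac{1}{18}\right) \left(-26\right) \left(-726 + 335\right) = \frac{13}{9} \left(-391\right) = - \frac{5083}{9}$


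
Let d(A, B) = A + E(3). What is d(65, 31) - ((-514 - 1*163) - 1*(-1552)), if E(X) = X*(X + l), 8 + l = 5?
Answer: -810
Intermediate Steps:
l = -3 (l = -8 + 5 = -3)
E(X) = X*(-3 + X) (E(X) = X*(X - 3) = X*(-3 + X))
d(A, B) = A (d(A, B) = A + 3*(-3 + 3) = A + 3*0 = A + 0 = A)
d(65, 31) - ((-514 - 1*163) - 1*(-1552)) = 65 - ((-514 - 1*163) - 1*(-1552)) = 65 - ((-514 - 163) + 1552) = 65 - (-677 + 1552) = 65 - 1*875 = 65 - 875 = -810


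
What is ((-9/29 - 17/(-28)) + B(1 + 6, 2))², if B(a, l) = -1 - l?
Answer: 4818025/659344 ≈ 7.3073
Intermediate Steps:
((-9/29 - 17/(-28)) + B(1 + 6, 2))² = ((-9/29 - 17/(-28)) + (-1 - 1*2))² = ((-9*1/29 - 17*(-1/28)) + (-1 - 2))² = ((-9/29 + 17/28) - 3)² = (241/812 - 3)² = (-2195/812)² = 4818025/659344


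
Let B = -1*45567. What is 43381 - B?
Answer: 88948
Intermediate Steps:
B = -45567
43381 - B = 43381 - 1*(-45567) = 43381 + 45567 = 88948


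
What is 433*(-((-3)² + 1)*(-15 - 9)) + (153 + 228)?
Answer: 104301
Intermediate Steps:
433*(-((-3)² + 1)*(-15 - 9)) + (153 + 228) = 433*(-(9 + 1)*(-24)) + 381 = 433*(-10*(-24)) + 381 = 433*(-1*(-240)) + 381 = 433*240 + 381 = 103920 + 381 = 104301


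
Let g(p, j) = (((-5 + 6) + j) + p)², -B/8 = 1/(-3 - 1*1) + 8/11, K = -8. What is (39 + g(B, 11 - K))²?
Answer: 1325178409/14641 ≈ 90512.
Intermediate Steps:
B = -42/11 (B = -8*(1/(-3 - 1*1) + 8/11) = -8*(1/(-3 - 1) + 8*(1/11)) = -8*(1/(-4) + 8/11) = -8*(1*(-¼) + 8/11) = -8*(-¼ + 8/11) = -8*21/44 = -42/11 ≈ -3.8182)
g(p, j) = (1 + j + p)² (g(p, j) = ((1 + j) + p)² = (1 + j + p)²)
(39 + g(B, 11 - K))² = (39 + (1 + (11 - 1*(-8)) - 42/11)²)² = (39 + (1 + (11 + 8) - 42/11)²)² = (39 + (1 + 19 - 42/11)²)² = (39 + (178/11)²)² = (39 + 31684/121)² = (36403/121)² = 1325178409/14641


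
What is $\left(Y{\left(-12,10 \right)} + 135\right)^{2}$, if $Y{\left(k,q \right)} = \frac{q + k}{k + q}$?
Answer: $18496$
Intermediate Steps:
$Y{\left(k,q \right)} = 1$ ($Y{\left(k,q \right)} = \frac{k + q}{k + q} = 1$)
$\left(Y{\left(-12,10 \right)} + 135\right)^{2} = \left(1 + 135\right)^{2} = 136^{2} = 18496$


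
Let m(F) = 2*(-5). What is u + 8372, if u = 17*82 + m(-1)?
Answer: 9756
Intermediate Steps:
m(F) = -10
u = 1384 (u = 17*82 - 10 = 1394 - 10 = 1384)
u + 8372 = 1384 + 8372 = 9756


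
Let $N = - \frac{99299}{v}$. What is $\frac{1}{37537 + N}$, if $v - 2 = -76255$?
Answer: $\frac{76253}{2862408160} \approx 2.6639 \cdot 10^{-5}$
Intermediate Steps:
$v = -76253$ ($v = 2 - 76255 = -76253$)
$N = \frac{99299}{76253}$ ($N = - \frac{99299}{-76253} = \left(-99299\right) \left(- \frac{1}{76253}\right) = \frac{99299}{76253} \approx 1.3022$)
$\frac{1}{37537 + N} = \frac{1}{37537 + \frac{99299}{76253}} = \frac{1}{\frac{2862408160}{76253}} = \frac{76253}{2862408160}$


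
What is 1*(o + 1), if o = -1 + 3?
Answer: 3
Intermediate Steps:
o = 2
1*(o + 1) = 1*(2 + 1) = 1*3 = 3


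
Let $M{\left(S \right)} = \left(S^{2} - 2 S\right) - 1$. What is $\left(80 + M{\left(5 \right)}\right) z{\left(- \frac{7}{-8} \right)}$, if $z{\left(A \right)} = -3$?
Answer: $-282$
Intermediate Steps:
$M{\left(S \right)} = -1 + S^{2} - 2 S$
$\left(80 + M{\left(5 \right)}\right) z{\left(- \frac{7}{-8} \right)} = \left(80 - \left(11 - 25\right)\right) \left(-3\right) = \left(80 - -14\right) \left(-3\right) = \left(80 + 14\right) \left(-3\right) = 94 \left(-3\right) = -282$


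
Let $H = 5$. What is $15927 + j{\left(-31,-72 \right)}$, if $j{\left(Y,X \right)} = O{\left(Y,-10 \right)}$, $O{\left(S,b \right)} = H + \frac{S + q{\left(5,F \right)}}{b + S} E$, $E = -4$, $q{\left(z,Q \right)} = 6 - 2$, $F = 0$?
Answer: $\frac{653104}{41} \approx 15929.0$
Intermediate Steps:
$q{\left(z,Q \right)} = 4$ ($q{\left(z,Q \right)} = 6 - 2 = 4$)
$O{\left(S,b \right)} = 5 - \frac{4 \left(4 + S\right)}{S + b}$ ($O{\left(S,b \right)} = 5 + \frac{S + 4}{b + S} \left(-4\right) = 5 + \frac{4 + S}{S + b} \left(-4\right) = 5 - \frac{4 \left(4 + S\right)}{S + b}$)
$j{\left(Y,X \right)} = \frac{-66 + Y}{-10 + Y}$ ($j{\left(Y,X \right)} = \frac{-16 + Y + 5 \left(-10\right)}{Y - 10} = \frac{-16 + Y - 50}{-10 + Y} = \frac{-66 + Y}{-10 + Y}$)
$15927 + j{\left(-31,-72 \right)} = 15927 + \frac{-66 - 31}{-10 - 31} = 15927 + \frac{1}{-41} \left(-97\right) = 15927 - - \frac{97}{41} = 15927 + \frac{97}{41} = \frac{653104}{41}$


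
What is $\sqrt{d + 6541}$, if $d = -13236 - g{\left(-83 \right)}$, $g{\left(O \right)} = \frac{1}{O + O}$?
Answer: $\frac{7 i \sqrt{3765046}}{166} \approx 81.823 i$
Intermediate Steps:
$g{\left(O \right)} = \frac{1}{2 O}$
$d = - \frac{2197175}{166}$ ($d = -13236 - \frac{1}{2 \left(-83\right)} = -13236 - \frac{1}{2} \left(- \frac{1}{83}\right) = -13236 - - \frac{1}{166} = -13236 + \frac{1}{166} = - \frac{2197175}{166} \approx -13236.0$)
$\sqrt{d + 6541} = \sqrt{- \frac{2197175}{166} + 6541} = \sqrt{- \frac{1111369}{166}} = \frac{7 i \sqrt{3765046}}{166}$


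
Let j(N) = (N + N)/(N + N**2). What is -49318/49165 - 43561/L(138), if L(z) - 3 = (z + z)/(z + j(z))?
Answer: -10272663402062/1178927535 ≈ -8713.6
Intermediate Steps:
j(N) = 2*N/(N + N**2) (j(N) = (2*N)/(N + N**2) = 2*N/(N + N**2))
L(z) = 3 + 2*z/(z + 2/(1 + z)) (L(z) = 3 + (z + z)/(z + 2/(1 + z)) = 3 + (2*z)/(z + 2/(1 + z)) = 3 + 2*z/(z + 2/(1 + z)))
-49318/49165 - 43561/L(138) = -49318/49165 - 43561*(2 + 138*(1 + 138))/(6 + 5*138*(1 + 138)) = -49318*1/49165 - 43561*(2 + 138*139)/(6 + 5*138*139) = -49318/49165 - 43561*(2 + 19182)/(6 + 95910) = -49318/49165 - 43561/(95916/19184) = -49318/49165 - 43561/((1/19184)*95916) = -49318/49165 - 43561/23979/4796 = -49318/49165 - 43561*4796/23979 = -49318/49165 - 208918556/23979 = -10272663402062/1178927535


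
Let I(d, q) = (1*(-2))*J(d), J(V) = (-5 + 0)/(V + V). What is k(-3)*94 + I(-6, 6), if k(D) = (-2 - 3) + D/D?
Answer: -2261/6 ≈ -376.83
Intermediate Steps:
J(V) = -5/(2*V) (J(V) = -5*1/(2*V) = -5/(2*V))
I(d, q) = 5/d (I(d, q) = (1*(-2))*(-5/(2*d)) = -(-5)/d = 5/d)
k(D) = -4 (k(D) = -5 + 1 = -4)
k(-3)*94 + I(-6, 6) = -4*94 + 5/(-6) = -376 + 5*(-⅙) = -376 - ⅚ = -2261/6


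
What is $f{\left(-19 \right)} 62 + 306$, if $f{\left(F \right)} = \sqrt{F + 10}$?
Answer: $306 + 186 i \approx 306.0 + 186.0 i$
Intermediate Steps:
$f{\left(F \right)} = \sqrt{10 + F}$
$f{\left(-19 \right)} 62 + 306 = \sqrt{10 - 19} \cdot 62 + 306 = \sqrt{-9} \cdot 62 + 306 = 3 i 62 + 306 = 186 i + 306 = 306 + 186 i$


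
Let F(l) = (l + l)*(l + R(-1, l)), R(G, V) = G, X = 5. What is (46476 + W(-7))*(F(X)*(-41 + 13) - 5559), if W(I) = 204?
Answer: -311775720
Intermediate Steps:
F(l) = 2*l*(-1 + l) (F(l) = (l + l)*(l - 1) = (2*l)*(-1 + l) = 2*l*(-1 + l))
(46476 + W(-7))*(F(X)*(-41 + 13) - 5559) = (46476 + 204)*((2*5*(-1 + 5))*(-41 + 13) - 5559) = 46680*((2*5*4)*(-28) - 5559) = 46680*(40*(-28) - 5559) = 46680*(-1120 - 5559) = 46680*(-6679) = -311775720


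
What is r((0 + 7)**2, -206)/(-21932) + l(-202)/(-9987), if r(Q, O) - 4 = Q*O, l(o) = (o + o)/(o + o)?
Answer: 50373449/109517442 ≈ 0.45996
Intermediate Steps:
l(o) = 1 (l(o) = (2*o)/((2*o)) = (2*o)*(1/(2*o)) = 1)
r(Q, O) = 4 + O*Q (r(Q, O) = 4 + Q*O = 4 + O*Q)
r((0 + 7)**2, -206)/(-21932) + l(-202)/(-9987) = (4 - 206*(0 + 7)**2)/(-21932) + 1/(-9987) = (4 - 206*7**2)*(-1/21932) + 1*(-1/9987) = (4 - 206*49)*(-1/21932) - 1/9987 = (4 - 10094)*(-1/21932) - 1/9987 = -10090*(-1/21932) - 1/9987 = 5045/10966 - 1/9987 = 50373449/109517442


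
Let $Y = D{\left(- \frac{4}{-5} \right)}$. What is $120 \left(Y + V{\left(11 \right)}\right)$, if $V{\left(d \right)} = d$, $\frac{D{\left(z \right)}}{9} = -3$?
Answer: $-1920$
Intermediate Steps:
$D{\left(z \right)} = -27$ ($D{\left(z \right)} = 9 \left(-3\right) = -27$)
$Y = -27$
$120 \left(Y + V{\left(11 \right)}\right) = 120 \left(-27 + 11\right) = 120 \left(-16\right) = -1920$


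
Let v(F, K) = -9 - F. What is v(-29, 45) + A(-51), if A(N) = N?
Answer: -31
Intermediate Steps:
v(-29, 45) + A(-51) = (-9 - 1*(-29)) - 51 = (-9 + 29) - 51 = 20 - 51 = -31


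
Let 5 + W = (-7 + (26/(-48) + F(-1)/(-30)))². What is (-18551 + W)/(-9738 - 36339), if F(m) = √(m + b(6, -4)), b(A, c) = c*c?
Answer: 53277427/132701760 - 181*√15/16587720 ≈ 0.40144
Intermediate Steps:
b(A, c) = c²
F(m) = √(16 + m) (F(m) = √(m + (-4)²) = √(m + 16) = √(16 + m))
W = -5 + (-181/24 - √15/30)² (W = -5 + (-7 + (26/(-48) + √(16 - 1)/(-30)))² = -5 + (-7 + (26*(-1/48) + √15*(-1/30)))² = -5 + (-7 + (-13/24 - √15/30))² = -5 + (-181/24 - √15/30)² ≈ 53.841)
(-18551 + W)/(-9738 - 36339) = (-18551 + (149453/2880 + 181*√15/360))/(-9738 - 36339) = (-53277427/2880 + 181*√15/360)/(-46077) = (-53277427/2880 + 181*√15/360)*(-1/46077) = 53277427/132701760 - 181*√15/16587720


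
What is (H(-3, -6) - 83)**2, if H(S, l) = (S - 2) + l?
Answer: 8836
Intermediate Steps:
H(S, l) = -2 + S + l (H(S, l) = (-2 + S) + l = -2 + S + l)
(H(-3, -6) - 83)**2 = ((-2 - 3 - 6) - 83)**2 = (-11 - 83)**2 = (-94)**2 = 8836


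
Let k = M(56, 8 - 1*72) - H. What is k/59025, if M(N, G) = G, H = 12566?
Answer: -842/3935 ≈ -0.21398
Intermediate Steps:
k = -12630 (k = (8 - 1*72) - 1*12566 = (8 - 72) - 12566 = -64 - 12566 = -12630)
k/59025 = -12630/59025 = -12630*1/59025 = -842/3935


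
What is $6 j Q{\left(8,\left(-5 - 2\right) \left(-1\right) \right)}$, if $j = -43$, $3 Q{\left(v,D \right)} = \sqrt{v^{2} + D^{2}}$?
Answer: $- 86 \sqrt{113} \approx -914.19$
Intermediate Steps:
$Q{\left(v,D \right)} = \frac{\sqrt{D^{2} + v^{2}}}{3}$ ($Q{\left(v,D \right)} = \frac{\sqrt{v^{2} + D^{2}}}{3} = \frac{\sqrt{D^{2} + v^{2}}}{3}$)
$6 j Q{\left(8,\left(-5 - 2\right) \left(-1\right) \right)} = 6 \left(-43\right) \frac{\sqrt{\left(\left(-5 - 2\right) \left(-1\right)\right)^{2} + 8^{2}}}{3} = - 258 \frac{\sqrt{\left(\left(-7\right) \left(-1\right)\right)^{2} + 64}}{3} = - 258 \frac{\sqrt{7^{2} + 64}}{3} = - 258 \frac{\sqrt{49 + 64}}{3} = - 258 \frac{\sqrt{113}}{3} = - 86 \sqrt{113}$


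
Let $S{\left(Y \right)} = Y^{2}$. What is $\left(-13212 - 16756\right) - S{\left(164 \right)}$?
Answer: $-56864$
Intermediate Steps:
$\left(-13212 - 16756\right) - S{\left(164 \right)} = \left(-13212 - 16756\right) - 164^{2} = \left(-13212 - 16756\right) - 26896 = -29968 - 26896 = -56864$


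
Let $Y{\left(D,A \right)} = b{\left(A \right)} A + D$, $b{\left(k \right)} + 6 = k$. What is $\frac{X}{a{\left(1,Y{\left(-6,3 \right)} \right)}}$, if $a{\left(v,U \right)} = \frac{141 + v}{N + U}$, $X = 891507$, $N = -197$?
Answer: $- \frac{94499742}{71} \approx -1.331 \cdot 10^{6}$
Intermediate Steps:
$b{\left(k \right)} = -6 + k$
$Y{\left(D,A \right)} = D + A \left(-6 + A\right)$ ($Y{\left(D,A \right)} = \left(-6 + A\right) A + D = A \left(-6 + A\right) + D = D + A \left(-6 + A\right)$)
$a{\left(v,U \right)} = \frac{141 + v}{-197 + U}$
$\frac{X}{a{\left(1,Y{\left(-6,3 \right)} \right)}} = \frac{891507}{\frac{1}{-197 + \left(-6 + 3 \left(-6 + 3\right)\right)} \left(141 + 1\right)} = \frac{891507}{\frac{1}{-197 + \left(-6 + 3 \left(-3\right)\right)} 142} = \frac{891507}{\frac{1}{-197 - 15} \cdot 142} = \frac{891507}{\frac{1}{-212} \cdot 142} = \frac{891507}{\left(- \frac{1}{212}\right) 142} = \frac{891507}{- \frac{71}{106}} = 891507 \left(- \frac{106}{71}\right) = - \frac{94499742}{71}$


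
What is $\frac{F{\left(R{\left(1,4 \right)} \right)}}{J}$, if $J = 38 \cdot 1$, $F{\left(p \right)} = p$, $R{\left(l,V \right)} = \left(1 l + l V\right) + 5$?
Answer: $\frac{5}{19} \approx 0.26316$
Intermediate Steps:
$R{\left(l,V \right)} = 5 + l + V l$ ($R{\left(l,V \right)} = \left(l + V l\right) + 5 = 5 + l + V l$)
$J = 38$
$\frac{F{\left(R{\left(1,4 \right)} \right)}}{J} = \frac{5 + 1 + 4 \cdot 1}{38} = \left(5 + 1 + 4\right) \frac{1}{38} = 10 \cdot \frac{1}{38} = \frac{5}{19}$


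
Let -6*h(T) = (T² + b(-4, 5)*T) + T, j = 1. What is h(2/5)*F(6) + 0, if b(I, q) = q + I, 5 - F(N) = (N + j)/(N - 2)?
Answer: -13/25 ≈ -0.52000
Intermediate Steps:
F(N) = 5 - (1 + N)/(-2 + N) (F(N) = 5 - (N + 1)/(N - 2) = 5 - (1 + N)/(-2 + N))
b(I, q) = I + q
h(T) = -T/3 - T²/6 (h(T) = -((T² + (-4 + 5)*T) + T)/6 = -((T² + 1*T) + T)/6 = -((T² + T) + T)/6 = -((T + T²) + T)/6 = -(T² + 2*T)/6 = -T/3 - T²/6)
h(2/5)*F(6) + 0 = (-2/5*(2 + 2/5)/6)*((-11 + 4*6)/(-2 + 6)) + 0 = (-2*(⅕)*(2 + 2*(⅕))/6)*((-11 + 24)/4) + 0 = (-⅙*⅖*(2 + ⅖))*((¼)*13) + 0 = -⅙*⅖*12/5*(13/4) + 0 = -4/25*13/4 + 0 = -13/25 + 0 = -13/25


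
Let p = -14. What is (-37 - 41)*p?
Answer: 1092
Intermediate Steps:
(-37 - 41)*p = (-37 - 41)*(-14) = -78*(-14) = 1092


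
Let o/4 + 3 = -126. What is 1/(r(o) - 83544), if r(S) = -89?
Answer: -1/83633 ≈ -1.1957e-5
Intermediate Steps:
o = -516 (o = -12 + 4*(-126) = -12 - 504 = -516)
1/(r(o) - 83544) = 1/(-89 - 83544) = 1/(-83633) = -1/83633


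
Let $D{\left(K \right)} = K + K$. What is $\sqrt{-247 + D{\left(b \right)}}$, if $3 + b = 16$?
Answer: $i \sqrt{221} \approx 14.866 i$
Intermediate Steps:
$b = 13$ ($b = -3 + 16 = 13$)
$D{\left(K \right)} = 2 K$
$\sqrt{-247 + D{\left(b \right)}} = \sqrt{-247 + 2 \cdot 13} = \sqrt{-247 + 26} = \sqrt{-221} = i \sqrt{221}$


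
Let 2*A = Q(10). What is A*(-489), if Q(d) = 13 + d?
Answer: -11247/2 ≈ -5623.5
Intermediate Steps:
A = 23/2 (A = (13 + 10)/2 = (½)*23 = 23/2 ≈ 11.500)
A*(-489) = (23/2)*(-489) = -11247/2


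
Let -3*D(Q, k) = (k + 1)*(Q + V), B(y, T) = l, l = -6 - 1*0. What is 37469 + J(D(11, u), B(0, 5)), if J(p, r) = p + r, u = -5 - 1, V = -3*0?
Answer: 112444/3 ≈ 37481.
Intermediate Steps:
V = 0
u = -6
l = -6 (l = -6 + 0 = -6)
B(y, T) = -6
D(Q, k) = -Q*(1 + k)/3 (D(Q, k) = -(k + 1)*(Q + 0)/3 = -(1 + k)*Q/3 = -Q*(1 + k)/3)
37469 + J(D(11, u), B(0, 5)) = 37469 + ((⅓)*11*(-1 - 1*(-6)) - 6) = 37469 + ((⅓)*11*(-1 + 6) - 6) = 37469 + ((⅓)*11*5 - 6) = 37469 + (55/3 - 6) = 37469 + 37/3 = 112444/3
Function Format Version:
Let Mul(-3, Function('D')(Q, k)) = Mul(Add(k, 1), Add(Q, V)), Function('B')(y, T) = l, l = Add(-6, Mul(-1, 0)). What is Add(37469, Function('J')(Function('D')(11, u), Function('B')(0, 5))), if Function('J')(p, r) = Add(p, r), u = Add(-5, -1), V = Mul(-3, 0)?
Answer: Rational(112444, 3) ≈ 37481.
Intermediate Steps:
V = 0
u = -6
l = -6 (l = Add(-6, 0) = -6)
Function('B')(y, T) = -6
Function('D')(Q, k) = Mul(Rational(-1, 3), Q, Add(1, k)) (Function('D')(Q, k) = Mul(Rational(-1, 3), Mul(Add(k, 1), Add(Q, 0))) = Mul(Rational(-1, 3), Mul(Add(1, k), Q)) = Mul(Rational(-1, 3), Mul(Q, Add(1, k))) = Mul(Rational(-1, 3), Q, Add(1, k)))
Add(37469, Function('J')(Function('D')(11, u), Function('B')(0, 5))) = Add(37469, Add(Mul(Rational(1, 3), 11, Add(-1, Mul(-1, -6))), -6)) = Add(37469, Add(Mul(Rational(1, 3), 11, Add(-1, 6)), -6)) = Add(37469, Add(Mul(Rational(1, 3), 11, 5), -6)) = Add(37469, Add(Rational(55, 3), -6)) = Add(37469, Rational(37, 3)) = Rational(112444, 3)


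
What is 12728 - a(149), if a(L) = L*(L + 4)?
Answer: -10069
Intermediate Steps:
a(L) = L*(4 + L)
12728 - a(149) = 12728 - 149*(4 + 149) = 12728 - 149*153 = 12728 - 1*22797 = 12728 - 22797 = -10069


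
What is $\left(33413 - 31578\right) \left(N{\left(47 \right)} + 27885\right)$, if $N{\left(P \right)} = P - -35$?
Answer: $51319445$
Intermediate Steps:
$N{\left(P \right)} = 35 + P$ ($N{\left(P \right)} = P + 35 = 35 + P$)
$\left(33413 - 31578\right) \left(N{\left(47 \right)} + 27885\right) = \left(33413 - 31578\right) \left(\left(35 + 47\right) + 27885\right) = 1835 \left(82 + 27885\right) = 1835 \cdot 27967 = 51319445$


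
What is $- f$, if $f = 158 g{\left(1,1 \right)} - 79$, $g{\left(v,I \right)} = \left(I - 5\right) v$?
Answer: $711$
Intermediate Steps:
$g{\left(v,I \right)} = v \left(-5 + I\right)$ ($g{\left(v,I \right)} = \left(-5 + I\right) v = v \left(-5 + I\right)$)
$f = -711$ ($f = 158 \cdot 1 \left(-5 + 1\right) - 79 = 158 \cdot 1 \left(-4\right) - 79 = 158 \left(-4\right) - 79 = -632 - 79 = -711$)
$- f = \left(-1\right) \left(-711\right) = 711$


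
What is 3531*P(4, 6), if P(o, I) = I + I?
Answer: 42372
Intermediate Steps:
P(o, I) = 2*I
3531*P(4, 6) = 3531*(2*6) = 3531*12 = 42372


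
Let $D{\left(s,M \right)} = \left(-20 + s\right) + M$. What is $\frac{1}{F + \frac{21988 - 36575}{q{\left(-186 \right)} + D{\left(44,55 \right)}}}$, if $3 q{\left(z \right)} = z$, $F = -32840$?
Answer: $- \frac{17}{572867} \approx -2.9675 \cdot 10^{-5}$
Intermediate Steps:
$D{\left(s,M \right)} = -20 + M + s$
$q{\left(z \right)} = \frac{z}{3}$
$\frac{1}{F + \frac{21988 - 36575}{q{\left(-186 \right)} + D{\left(44,55 \right)}}} = \frac{1}{-32840 + \frac{21988 - 36575}{\frac{1}{3} \left(-186\right) + \left(-20 + 55 + 44\right)}} = \frac{1}{-32840 - \frac{14587}{-62 + 79}} = \frac{1}{-32840 - \frac{14587}{17}} = \frac{1}{- \frac{572867}{17}} = - \frac{17}{572867}$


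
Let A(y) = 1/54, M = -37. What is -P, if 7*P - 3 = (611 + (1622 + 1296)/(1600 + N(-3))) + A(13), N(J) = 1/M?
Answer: -656230469/7459074 ≈ -87.977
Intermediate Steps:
N(J) = -1/37 (N(J) = 1/(-37) = 1*(-1/37) = -1/37)
A(y) = 1/54
P = 656230469/7459074 (P = 3/7 + ((611 + (1622 + 1296)/(1600 - 1/37)) + 1/54)/7 = 3/7 + ((611 + 2918/(59199/37)) + 1/54)/7 = 3/7 + ((611 + 2918*(37/59199)) + 1/54)/7 = 3/7 + ((611 + 107966/59199) + 1/54)/7 = 3/7 + (36278555/59199 + 1/54)/7 = 3/7 + (1/7)*(653033723/1065582) = 3/7 + 653033723/7459074 = 656230469/7459074 ≈ 87.977)
-P = -1*656230469/7459074 = -656230469/7459074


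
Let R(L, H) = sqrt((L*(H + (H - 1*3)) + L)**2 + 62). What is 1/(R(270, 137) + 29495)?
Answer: -29495/4523478637 + sqrt(5393433662)/4523478637 ≈ 9.7149e-6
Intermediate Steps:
R(L, H) = sqrt(62 + (L + L*(-3 + 2*H))**2) (R(L, H) = sqrt((L*(H + (H - 3)) + L)**2 + 62) = sqrt((L*(H + (-3 + H)) + L)**2 + 62) = sqrt((L*(-3 + 2*H) + L)**2 + 62) = sqrt((L + L*(-3 + 2*H))**2 + 62) = sqrt(62 + (L + L*(-3 + 2*H))**2))
1/(R(270, 137) + 29495) = 1/(sqrt(62 + 4*270**2*(-1 + 137)**2) + 29495) = 1/(sqrt(62 + 4*72900*136**2) + 29495) = 1/(sqrt(62 + 4*72900*18496) + 29495) = 1/(sqrt(62 + 5393433600) + 29495) = 1/(sqrt(5393433662) + 29495) = 1/(29495 + sqrt(5393433662))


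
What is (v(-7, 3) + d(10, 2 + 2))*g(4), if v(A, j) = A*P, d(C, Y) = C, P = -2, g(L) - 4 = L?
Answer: 192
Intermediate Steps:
g(L) = 4 + L
v(A, j) = -2*A (v(A, j) = A*(-2) = -2*A)
(v(-7, 3) + d(10, 2 + 2))*g(4) = (-2*(-7) + 10)*(4 + 4) = (14 + 10)*8 = 24*8 = 192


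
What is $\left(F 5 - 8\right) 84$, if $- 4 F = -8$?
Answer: $168$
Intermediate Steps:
$F = 2$ ($F = \left(- \frac{1}{4}\right) \left(-8\right) = 2$)
$\left(F 5 - 8\right) 84 = \left(2 \cdot 5 - 8\right) 84 = \left(10 - 8\right) 84 = 2 \cdot 84 = 168$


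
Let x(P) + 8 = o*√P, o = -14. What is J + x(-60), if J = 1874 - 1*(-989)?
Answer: 2855 - 28*I*√15 ≈ 2855.0 - 108.44*I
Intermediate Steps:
J = 2863 (J = 1874 + 989 = 2863)
x(P) = -8 - 14*√P
J + x(-60) = 2863 + (-8 - 28*I*√15) = 2855 - 28*I*√15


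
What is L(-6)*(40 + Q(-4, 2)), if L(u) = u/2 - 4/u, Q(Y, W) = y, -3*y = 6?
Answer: -266/3 ≈ -88.667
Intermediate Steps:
y = -2 (y = -⅓*6 = -2)
Q(Y, W) = -2
L(u) = u/2 - 4/u (L(u) = u*(½) - 4/u = u/2 - 4/u)
L(-6)*(40 + Q(-4, 2)) = ((½)*(-6) - 4/(-6))*(40 - 2) = (-3 - 4*(-⅙))*38 = (-3 + ⅔)*38 = -7/3*38 = -266/3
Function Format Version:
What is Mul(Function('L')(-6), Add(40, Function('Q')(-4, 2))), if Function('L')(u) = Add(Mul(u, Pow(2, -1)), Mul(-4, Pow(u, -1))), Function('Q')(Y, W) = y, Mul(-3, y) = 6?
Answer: Rational(-266, 3) ≈ -88.667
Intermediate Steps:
y = -2 (y = Mul(Rational(-1, 3), 6) = -2)
Function('Q')(Y, W) = -2
Function('L')(u) = Add(Mul(Rational(1, 2), u), Mul(-4, Pow(u, -1))) (Function('L')(u) = Add(Mul(u, Rational(1, 2)), Mul(-4, Pow(u, -1))) = Add(Mul(Rational(1, 2), u), Mul(-4, Pow(u, -1))))
Mul(Function('L')(-6), Add(40, Function('Q')(-4, 2))) = Mul(Add(Mul(Rational(1, 2), -6), Mul(-4, Pow(-6, -1))), Add(40, -2)) = Mul(Add(-3, Mul(-4, Rational(-1, 6))), 38) = Mul(Add(-3, Rational(2, 3)), 38) = Mul(Rational(-7, 3), 38) = Rational(-266, 3)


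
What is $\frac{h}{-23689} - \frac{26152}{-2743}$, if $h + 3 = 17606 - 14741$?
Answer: $\frac{611664262}{64978927} \approx 9.4133$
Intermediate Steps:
$h = 2862$ ($h = -3 + \left(17606 - 14741\right) = -3 + 2865 = 2862$)
$\frac{h}{-23689} - \frac{26152}{-2743} = \frac{2862}{-23689} - \frac{26152}{-2743} = 2862 \left(- \frac{1}{23689}\right) - - \frac{26152}{2743} = - \frac{2862}{23689} + \frac{26152}{2743} = \frac{611664262}{64978927}$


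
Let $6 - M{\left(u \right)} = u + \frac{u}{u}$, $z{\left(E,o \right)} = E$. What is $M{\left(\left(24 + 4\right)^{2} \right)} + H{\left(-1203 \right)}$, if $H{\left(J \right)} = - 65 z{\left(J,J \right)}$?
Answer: $77416$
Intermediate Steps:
$M{\left(u \right)} = 5 - u$ ($M{\left(u \right)} = 6 - \left(u + \frac{u}{u}\right) = 6 - \left(u + 1\right) = 6 - \left(1 + u\right) = 5 - u$)
$H{\left(J \right)} = - 65 J$
$M{\left(\left(24 + 4\right)^{2} \right)} + H{\left(-1203 \right)} = \left(5 - \left(24 + 4\right)^{2}\right) - -78195 = \left(5 - 28^{2}\right) + 78195 = \left(5 - 784\right) + 78195 = -779 + 78195 = 77416$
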